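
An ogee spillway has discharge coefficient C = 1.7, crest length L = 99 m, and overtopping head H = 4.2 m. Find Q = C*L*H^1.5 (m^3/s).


Q = 1.7 * 99 * 4.2^1.5 = 1448.6319 m^3/s


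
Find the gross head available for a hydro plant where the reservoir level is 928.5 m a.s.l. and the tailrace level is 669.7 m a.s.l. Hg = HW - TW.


Hg = 928.5 - 669.7 = 258.8000 m


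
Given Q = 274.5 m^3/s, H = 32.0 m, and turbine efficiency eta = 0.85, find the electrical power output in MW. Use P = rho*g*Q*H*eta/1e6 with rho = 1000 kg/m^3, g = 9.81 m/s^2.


P = 1000 * 9.81 * 274.5 * 32.0 * 0.85 / 1e6 = 73.2454 MW


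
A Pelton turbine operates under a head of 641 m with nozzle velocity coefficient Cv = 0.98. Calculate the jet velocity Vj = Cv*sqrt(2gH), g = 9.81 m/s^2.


Vj = 0.98 * sqrt(2*9.81*641) = 109.9017 m/s


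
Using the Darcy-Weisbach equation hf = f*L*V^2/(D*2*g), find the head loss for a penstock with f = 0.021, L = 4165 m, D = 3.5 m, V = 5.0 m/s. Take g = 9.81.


hf = 0.021 * 4165 * 5.0^2 / (3.5 * 2 * 9.81) = 31.8425 m


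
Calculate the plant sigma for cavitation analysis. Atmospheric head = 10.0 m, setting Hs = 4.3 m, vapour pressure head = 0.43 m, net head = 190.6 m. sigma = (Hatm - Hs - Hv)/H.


sigma = (10.0 - 4.3 - 0.43) / 190.6 = 0.0276


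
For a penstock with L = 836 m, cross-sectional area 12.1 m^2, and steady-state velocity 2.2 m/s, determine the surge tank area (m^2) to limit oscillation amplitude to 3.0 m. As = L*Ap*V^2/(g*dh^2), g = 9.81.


As = 836 * 12.1 * 2.2^2 / (9.81 * 3.0^2) = 554.5306 m^2


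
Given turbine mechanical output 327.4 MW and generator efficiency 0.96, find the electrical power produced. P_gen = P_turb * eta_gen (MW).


P_gen = 327.4 * 0.96 = 314.3040 MW


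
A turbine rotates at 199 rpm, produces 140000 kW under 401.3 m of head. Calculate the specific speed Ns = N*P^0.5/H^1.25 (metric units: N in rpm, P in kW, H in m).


Ns = 199 * 140000^0.5 / 401.3^1.25 = 41.4554


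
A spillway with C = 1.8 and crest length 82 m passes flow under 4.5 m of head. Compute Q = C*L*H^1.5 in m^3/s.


Q = 1.8 * 82 * 4.5^1.5 = 1408.9810 m^3/s


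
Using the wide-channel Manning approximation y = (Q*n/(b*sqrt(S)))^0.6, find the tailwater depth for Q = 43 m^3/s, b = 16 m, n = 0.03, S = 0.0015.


y = (43 * 0.03 / (16 * 0.0015^0.5))^0.6 = 1.5526 m


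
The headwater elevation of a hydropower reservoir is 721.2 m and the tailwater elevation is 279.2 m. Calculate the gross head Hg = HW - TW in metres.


Hg = 721.2 - 279.2 = 442.0000 m


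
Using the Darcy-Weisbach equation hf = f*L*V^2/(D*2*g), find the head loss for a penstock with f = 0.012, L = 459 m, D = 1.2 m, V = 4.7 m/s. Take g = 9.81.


hf = 0.012 * 459 * 4.7^2 / (1.2 * 2 * 9.81) = 5.1678 m


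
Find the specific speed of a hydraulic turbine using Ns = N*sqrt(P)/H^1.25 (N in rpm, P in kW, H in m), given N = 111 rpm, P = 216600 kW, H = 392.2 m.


Ns = 111 * 216600^0.5 / 392.2^1.25 = 29.5984


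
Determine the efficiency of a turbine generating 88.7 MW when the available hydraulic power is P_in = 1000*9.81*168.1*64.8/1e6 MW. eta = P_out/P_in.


P_in = 1000 * 9.81 * 168.1 * 64.8 / 1e6 = 106.8592 MW
eta = 88.7 / 106.8592 = 0.8301


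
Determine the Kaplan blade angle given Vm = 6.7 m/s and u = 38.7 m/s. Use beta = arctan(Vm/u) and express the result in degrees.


beta = arctan(6.7 / 38.7) = 9.8221 degrees


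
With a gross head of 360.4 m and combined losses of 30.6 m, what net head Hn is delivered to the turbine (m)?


Hn = 360.4 - 30.6 = 329.8000 m


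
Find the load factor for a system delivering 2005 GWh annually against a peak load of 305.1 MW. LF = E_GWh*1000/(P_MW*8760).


LF = 2005 * 1000 / (305.1 * 8760) = 0.7502


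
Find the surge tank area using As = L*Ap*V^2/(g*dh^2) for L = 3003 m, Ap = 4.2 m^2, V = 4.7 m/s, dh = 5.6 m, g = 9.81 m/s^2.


As = 3003 * 4.2 * 4.7^2 / (9.81 * 5.6^2) = 905.6393 m^2


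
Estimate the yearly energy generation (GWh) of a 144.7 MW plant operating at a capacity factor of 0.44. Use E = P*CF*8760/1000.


E = 144.7 * 0.44 * 8760 / 1000 = 557.7317 GWh


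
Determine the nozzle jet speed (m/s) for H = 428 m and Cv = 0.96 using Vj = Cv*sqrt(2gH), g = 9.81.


Vj = 0.96 * sqrt(2*9.81*428) = 87.9716 m/s


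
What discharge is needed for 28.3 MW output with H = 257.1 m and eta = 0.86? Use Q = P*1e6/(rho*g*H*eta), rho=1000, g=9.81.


Q = 28.3 * 1e6 / (1000 * 9.81 * 257.1 * 0.86) = 13.0472 m^3/s


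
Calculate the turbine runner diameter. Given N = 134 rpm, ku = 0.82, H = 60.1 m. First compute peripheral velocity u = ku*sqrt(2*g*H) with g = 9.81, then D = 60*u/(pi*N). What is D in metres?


u = 0.82 * sqrt(2*9.81*60.1) = 28.1579 m/s
D = 60 * 28.1579 / (pi * 134) = 4.0133 m


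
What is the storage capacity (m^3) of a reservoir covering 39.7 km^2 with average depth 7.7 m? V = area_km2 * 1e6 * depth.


V = 39.7 * 1e6 * 7.7 = 3.0569e+08 m^3


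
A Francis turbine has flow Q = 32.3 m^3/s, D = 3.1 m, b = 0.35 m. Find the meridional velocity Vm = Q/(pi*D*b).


Vm = 32.3 / (pi * 3.1 * 0.35) = 9.4760 m/s


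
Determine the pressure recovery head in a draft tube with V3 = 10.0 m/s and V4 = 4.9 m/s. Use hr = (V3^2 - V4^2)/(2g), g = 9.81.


hr = (10.0^2 - 4.9^2) / (2*9.81) = 3.8731 m


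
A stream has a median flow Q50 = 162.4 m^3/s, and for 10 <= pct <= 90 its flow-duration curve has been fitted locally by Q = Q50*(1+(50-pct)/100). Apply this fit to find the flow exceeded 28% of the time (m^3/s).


Q = 162.4 * (1 + (50 - 28)/100) = 198.1280 m^3/s


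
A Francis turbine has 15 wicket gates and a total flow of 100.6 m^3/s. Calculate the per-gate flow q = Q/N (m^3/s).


q = 100.6 / 15 = 6.7067 m^3/s


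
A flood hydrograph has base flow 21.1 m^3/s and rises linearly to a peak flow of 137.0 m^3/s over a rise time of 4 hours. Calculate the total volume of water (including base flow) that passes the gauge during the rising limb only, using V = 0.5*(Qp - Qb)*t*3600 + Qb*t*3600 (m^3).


V = 0.5*(137.0 - 21.1)*4*3600 + 21.1*4*3600 = 1.1383e+06 m^3


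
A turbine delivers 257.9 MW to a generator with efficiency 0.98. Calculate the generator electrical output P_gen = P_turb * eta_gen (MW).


P_gen = 257.9 * 0.98 = 252.7420 MW


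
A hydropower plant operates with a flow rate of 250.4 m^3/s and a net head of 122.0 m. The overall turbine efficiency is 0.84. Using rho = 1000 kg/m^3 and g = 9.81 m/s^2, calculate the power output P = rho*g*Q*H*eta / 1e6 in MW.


P = 1000 * 9.81 * 250.4 * 122.0 * 0.84 / 1e6 = 251.7343 MW


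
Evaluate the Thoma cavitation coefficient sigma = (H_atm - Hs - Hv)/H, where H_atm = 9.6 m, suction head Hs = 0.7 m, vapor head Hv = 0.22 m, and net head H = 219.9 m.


sigma = (9.6 - 0.7 - 0.22) / 219.9 = 0.0395


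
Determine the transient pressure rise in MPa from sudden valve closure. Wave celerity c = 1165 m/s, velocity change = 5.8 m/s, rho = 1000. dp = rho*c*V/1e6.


dp = 1000 * 1165 * 5.8 / 1e6 = 6.7570 MPa


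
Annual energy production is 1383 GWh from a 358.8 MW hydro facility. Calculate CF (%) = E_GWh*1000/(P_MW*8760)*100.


CF = 1383 * 1000 / (358.8 * 8760) * 100 = 44.0013 %


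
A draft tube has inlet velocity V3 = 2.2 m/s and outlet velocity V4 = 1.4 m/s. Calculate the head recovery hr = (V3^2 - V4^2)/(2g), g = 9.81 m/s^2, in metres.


hr = (2.2^2 - 1.4^2) / (2*9.81) = 0.1468 m


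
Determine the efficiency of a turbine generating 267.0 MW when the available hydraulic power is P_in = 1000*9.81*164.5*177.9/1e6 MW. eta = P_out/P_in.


P_in = 1000 * 9.81 * 164.5 * 177.9 / 1e6 = 287.0852 MW
eta = 267.0 / 287.0852 = 0.9300


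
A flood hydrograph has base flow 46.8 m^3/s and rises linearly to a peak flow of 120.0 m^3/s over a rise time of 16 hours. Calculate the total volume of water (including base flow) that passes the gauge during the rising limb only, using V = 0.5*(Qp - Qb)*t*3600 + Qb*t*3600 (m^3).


V = 0.5*(120.0 - 46.8)*16*3600 + 46.8*16*3600 = 4.8038e+06 m^3


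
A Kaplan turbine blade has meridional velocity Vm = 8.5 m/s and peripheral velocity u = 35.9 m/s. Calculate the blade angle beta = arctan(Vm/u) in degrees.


beta = arctan(8.5 / 35.9) = 13.3206 degrees


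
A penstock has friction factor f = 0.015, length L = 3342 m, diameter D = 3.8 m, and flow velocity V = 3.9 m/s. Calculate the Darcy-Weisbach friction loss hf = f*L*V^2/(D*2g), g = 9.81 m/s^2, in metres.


hf = 0.015 * 3342 * 3.9^2 / (3.8 * 2 * 9.81) = 10.2269 m


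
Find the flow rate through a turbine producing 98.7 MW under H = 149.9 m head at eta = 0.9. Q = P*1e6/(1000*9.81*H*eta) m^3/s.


Q = 98.7 * 1e6 / (1000 * 9.81 * 149.9 * 0.9) = 74.5768 m^3/s


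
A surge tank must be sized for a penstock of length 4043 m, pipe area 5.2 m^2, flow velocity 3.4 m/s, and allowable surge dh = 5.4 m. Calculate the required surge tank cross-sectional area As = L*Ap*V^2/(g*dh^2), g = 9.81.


As = 4043 * 5.2 * 3.4^2 / (9.81 * 5.4^2) = 849.5880 m^2


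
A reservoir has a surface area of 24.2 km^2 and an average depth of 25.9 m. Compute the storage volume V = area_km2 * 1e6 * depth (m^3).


V = 24.2 * 1e6 * 25.9 = 6.2678e+08 m^3


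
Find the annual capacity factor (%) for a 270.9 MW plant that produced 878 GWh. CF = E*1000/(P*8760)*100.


CF = 878 * 1000 / (270.9 * 8760) * 100 = 36.9983 %


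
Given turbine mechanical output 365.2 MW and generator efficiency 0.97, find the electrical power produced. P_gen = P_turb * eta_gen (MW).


P_gen = 365.2 * 0.97 = 354.2440 MW


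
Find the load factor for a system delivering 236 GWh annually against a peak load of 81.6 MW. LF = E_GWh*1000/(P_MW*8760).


LF = 236 * 1000 / (81.6 * 8760) = 0.3302


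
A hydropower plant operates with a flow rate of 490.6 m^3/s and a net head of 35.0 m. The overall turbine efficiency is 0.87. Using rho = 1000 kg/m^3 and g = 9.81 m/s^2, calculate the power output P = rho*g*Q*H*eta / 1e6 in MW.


P = 1000 * 9.81 * 490.6 * 35.0 * 0.87 / 1e6 = 146.5493 MW


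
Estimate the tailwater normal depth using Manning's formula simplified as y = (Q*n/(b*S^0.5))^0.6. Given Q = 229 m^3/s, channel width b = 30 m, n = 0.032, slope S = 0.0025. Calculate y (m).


y = (229 * 0.032 / (30 * 0.0025^0.5))^0.6 = 2.5902 m


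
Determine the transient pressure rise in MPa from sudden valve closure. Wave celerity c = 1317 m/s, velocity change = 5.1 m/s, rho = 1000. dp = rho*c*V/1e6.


dp = 1000 * 1317 * 5.1 / 1e6 = 6.7167 MPa


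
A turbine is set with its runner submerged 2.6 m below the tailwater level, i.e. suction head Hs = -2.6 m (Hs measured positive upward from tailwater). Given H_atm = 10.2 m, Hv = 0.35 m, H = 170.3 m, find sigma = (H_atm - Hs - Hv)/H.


sigma = (10.2 - (-2.6) - 0.35) / 170.3 = 0.0731


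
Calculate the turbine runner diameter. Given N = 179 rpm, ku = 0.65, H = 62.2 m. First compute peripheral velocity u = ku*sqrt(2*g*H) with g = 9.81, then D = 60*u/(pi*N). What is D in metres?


u = 0.65 * sqrt(2*9.81*62.2) = 22.7069 m/s
D = 60 * 22.7069 / (pi * 179) = 2.4227 m


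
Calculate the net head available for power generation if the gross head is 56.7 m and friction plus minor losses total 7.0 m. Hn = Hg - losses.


Hn = 56.7 - 7.0 = 49.7000 m


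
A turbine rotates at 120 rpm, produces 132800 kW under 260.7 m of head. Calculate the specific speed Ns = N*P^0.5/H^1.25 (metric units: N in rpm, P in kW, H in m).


Ns = 120 * 132800^0.5 / 260.7^1.25 = 41.7450


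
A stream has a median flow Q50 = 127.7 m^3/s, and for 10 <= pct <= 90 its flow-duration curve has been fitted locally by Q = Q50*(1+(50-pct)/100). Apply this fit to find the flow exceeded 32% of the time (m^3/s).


Q = 127.7 * (1 + (50 - 32)/100) = 150.6860 m^3/s


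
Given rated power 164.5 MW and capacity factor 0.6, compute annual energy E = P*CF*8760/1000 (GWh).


E = 164.5 * 0.6 * 8760 / 1000 = 864.6120 GWh


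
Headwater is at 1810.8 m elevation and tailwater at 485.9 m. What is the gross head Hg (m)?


Hg = 1810.8 - 485.9 = 1324.9000 m


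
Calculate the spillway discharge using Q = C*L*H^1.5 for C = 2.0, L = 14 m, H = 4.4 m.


Q = 2.0 * 14 * 4.4^1.5 = 258.4265 m^3/s


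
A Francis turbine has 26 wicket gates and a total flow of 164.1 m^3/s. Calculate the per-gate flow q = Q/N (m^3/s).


q = 164.1 / 26 = 6.3115 m^3/s


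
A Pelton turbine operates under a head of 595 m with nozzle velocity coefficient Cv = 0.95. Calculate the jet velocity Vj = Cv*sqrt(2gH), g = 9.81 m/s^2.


Vj = 0.95 * sqrt(2*9.81*595) = 102.6435 m/s


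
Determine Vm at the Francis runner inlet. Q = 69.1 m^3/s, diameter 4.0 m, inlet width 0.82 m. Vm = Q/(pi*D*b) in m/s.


Vm = 69.1 / (pi * 4.0 * 0.82) = 6.7059 m/s


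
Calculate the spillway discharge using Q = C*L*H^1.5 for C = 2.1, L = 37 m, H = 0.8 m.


Q = 2.1 * 37 * 0.8^1.5 = 55.5976 m^3/s


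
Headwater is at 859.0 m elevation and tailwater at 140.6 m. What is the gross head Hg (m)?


Hg = 859.0 - 140.6 = 718.4000 m


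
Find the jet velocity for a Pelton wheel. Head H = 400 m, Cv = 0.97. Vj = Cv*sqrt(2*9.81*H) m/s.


Vj = 0.97 * sqrt(2*9.81*400) = 85.9313 m/s


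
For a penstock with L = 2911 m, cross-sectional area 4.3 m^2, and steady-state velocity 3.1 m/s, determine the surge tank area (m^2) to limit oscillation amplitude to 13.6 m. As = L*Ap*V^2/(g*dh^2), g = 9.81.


As = 2911 * 4.3 * 3.1^2 / (9.81 * 13.6^2) = 66.2960 m^2


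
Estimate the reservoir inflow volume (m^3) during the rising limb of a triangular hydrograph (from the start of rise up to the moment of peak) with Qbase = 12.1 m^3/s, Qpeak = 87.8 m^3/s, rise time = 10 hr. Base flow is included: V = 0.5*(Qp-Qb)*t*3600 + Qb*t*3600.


V = 0.5*(87.8 - 12.1)*10*3600 + 12.1*10*3600 = 1.7982e+06 m^3


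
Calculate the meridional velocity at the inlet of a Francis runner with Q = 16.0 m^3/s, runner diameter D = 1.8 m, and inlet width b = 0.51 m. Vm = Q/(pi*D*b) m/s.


Vm = 16.0 / (pi * 1.8 * 0.51) = 5.5479 m/s


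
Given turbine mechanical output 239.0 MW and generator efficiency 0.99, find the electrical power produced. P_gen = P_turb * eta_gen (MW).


P_gen = 239.0 * 0.99 = 236.6100 MW


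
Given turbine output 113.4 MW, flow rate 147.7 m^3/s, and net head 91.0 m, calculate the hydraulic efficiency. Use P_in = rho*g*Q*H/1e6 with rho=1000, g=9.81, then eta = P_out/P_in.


P_in = 1000 * 9.81 * 147.7 * 91.0 / 1e6 = 131.8533 MW
eta = 113.4 / 131.8533 = 0.8600


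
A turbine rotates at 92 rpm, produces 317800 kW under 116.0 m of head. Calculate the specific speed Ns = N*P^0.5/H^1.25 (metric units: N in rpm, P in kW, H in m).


Ns = 92 * 317800^0.5 / 116.0^1.25 = 136.2361


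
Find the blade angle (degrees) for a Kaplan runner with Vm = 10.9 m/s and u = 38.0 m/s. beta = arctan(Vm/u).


beta = arctan(10.9 / 38.0) = 16.0051 degrees


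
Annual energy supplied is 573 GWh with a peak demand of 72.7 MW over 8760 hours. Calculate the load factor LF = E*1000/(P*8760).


LF = 573 * 1000 / (72.7 * 8760) = 0.8997


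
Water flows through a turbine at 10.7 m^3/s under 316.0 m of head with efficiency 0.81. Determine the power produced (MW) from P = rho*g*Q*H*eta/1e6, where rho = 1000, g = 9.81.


P = 1000 * 9.81 * 10.7 * 316.0 * 0.81 / 1e6 = 26.8674 MW


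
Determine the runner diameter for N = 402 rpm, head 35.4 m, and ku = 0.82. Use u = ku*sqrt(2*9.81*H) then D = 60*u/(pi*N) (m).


u = 0.82 * sqrt(2*9.81*35.4) = 21.6105 m/s
D = 60 * 21.6105 / (pi * 402) = 1.0267 m


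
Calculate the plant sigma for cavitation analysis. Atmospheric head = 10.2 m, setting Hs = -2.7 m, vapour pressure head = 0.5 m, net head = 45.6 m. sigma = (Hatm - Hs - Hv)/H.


sigma = (10.2 - (-2.7) - 0.5) / 45.6 = 0.2719


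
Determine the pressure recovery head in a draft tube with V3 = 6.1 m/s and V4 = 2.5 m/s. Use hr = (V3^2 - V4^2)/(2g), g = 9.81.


hr = (6.1^2 - 2.5^2) / (2*9.81) = 1.5780 m


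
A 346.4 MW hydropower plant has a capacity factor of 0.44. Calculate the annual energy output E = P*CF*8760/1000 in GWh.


E = 346.4 * 0.44 * 8760 / 1000 = 1335.1642 GWh


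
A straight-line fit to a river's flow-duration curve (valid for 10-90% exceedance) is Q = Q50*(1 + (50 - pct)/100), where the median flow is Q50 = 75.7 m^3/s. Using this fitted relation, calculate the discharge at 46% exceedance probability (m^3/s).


Q = 75.7 * (1 + (50 - 46)/100) = 78.7280 m^3/s


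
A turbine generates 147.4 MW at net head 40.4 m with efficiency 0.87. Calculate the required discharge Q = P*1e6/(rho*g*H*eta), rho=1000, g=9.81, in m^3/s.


Q = 147.4 * 1e6 / (1000 * 9.81 * 40.4 * 0.87) = 427.4919 m^3/s


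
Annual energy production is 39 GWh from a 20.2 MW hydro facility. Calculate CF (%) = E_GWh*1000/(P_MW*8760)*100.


CF = 39 * 1000 / (20.2 * 8760) * 100 = 22.0399 %


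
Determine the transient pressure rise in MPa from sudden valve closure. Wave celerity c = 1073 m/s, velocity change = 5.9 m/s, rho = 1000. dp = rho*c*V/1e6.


dp = 1000 * 1073 * 5.9 / 1e6 = 6.3307 MPa


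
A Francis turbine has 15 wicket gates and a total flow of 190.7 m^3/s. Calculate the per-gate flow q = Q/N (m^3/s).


q = 190.7 / 15 = 12.7133 m^3/s


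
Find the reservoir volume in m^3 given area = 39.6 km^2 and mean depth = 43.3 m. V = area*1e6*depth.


V = 39.6 * 1e6 * 43.3 = 1.7147e+09 m^3


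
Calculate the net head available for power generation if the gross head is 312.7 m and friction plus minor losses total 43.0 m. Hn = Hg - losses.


Hn = 312.7 - 43.0 = 269.7000 m


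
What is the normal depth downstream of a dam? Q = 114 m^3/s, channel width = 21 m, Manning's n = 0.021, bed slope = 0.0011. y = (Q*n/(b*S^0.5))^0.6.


y = (114 * 0.021 / (21 * 0.0011^0.5))^0.6 = 2.0976 m


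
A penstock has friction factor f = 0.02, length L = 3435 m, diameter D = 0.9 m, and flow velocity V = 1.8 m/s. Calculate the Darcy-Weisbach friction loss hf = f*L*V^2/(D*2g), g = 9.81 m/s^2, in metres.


hf = 0.02 * 3435 * 1.8^2 / (0.9 * 2 * 9.81) = 12.6055 m


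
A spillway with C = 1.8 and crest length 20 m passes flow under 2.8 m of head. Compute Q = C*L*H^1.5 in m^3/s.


Q = 1.8 * 20 * 2.8^1.5 = 168.6707 m^3/s


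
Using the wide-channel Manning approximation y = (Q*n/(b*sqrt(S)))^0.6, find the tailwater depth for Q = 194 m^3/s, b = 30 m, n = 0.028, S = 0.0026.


y = (194 * 0.028 / (30 * 0.0026^0.5))^0.6 = 2.1390 m


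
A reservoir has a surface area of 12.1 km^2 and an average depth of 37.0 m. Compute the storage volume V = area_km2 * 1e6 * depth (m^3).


V = 12.1 * 1e6 * 37.0 = 4.4770e+08 m^3


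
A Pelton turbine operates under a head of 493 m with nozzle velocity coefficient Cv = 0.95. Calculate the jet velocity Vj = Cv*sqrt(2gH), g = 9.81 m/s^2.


Vj = 0.95 * sqrt(2*9.81*493) = 93.4322 m/s


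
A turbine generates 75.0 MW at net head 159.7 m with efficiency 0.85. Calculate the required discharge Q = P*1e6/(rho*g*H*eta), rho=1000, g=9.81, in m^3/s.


Q = 75.0 * 1e6 / (1000 * 9.81 * 159.7 * 0.85) = 56.3207 m^3/s


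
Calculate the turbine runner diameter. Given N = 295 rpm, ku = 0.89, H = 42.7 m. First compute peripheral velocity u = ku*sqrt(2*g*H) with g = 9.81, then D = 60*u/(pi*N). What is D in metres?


u = 0.89 * sqrt(2*9.81*42.7) = 25.7605 m/s
D = 60 * 25.7605 / (pi * 295) = 1.6678 m


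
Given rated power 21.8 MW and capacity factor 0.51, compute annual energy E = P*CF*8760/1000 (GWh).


E = 21.8 * 0.51 * 8760 / 1000 = 97.3937 GWh


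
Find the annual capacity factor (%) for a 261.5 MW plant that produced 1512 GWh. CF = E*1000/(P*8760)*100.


CF = 1512 * 1000 / (261.5 * 8760) * 100 = 66.0049 %


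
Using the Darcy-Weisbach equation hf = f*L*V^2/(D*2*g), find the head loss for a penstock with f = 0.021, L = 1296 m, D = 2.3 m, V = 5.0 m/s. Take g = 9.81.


hf = 0.021 * 1296 * 5.0^2 / (2.3 * 2 * 9.81) = 15.0778 m


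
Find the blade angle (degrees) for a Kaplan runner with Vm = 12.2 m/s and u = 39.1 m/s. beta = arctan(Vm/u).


beta = arctan(12.2 / 39.1) = 17.3290 degrees


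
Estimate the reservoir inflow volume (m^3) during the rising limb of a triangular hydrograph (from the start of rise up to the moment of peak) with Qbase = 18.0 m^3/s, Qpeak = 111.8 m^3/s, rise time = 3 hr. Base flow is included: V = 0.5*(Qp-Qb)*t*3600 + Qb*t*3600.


V = 0.5*(111.8 - 18.0)*3*3600 + 18.0*3*3600 = 700920.0000 m^3


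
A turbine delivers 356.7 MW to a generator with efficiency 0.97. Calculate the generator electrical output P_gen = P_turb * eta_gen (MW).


P_gen = 356.7 * 0.97 = 345.9990 MW


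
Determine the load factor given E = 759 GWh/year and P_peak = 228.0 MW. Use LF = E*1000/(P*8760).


LF = 759 * 1000 / (228.0 * 8760) = 0.3800


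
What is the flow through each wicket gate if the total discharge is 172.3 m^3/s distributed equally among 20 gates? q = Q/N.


q = 172.3 / 20 = 8.6150 m^3/s


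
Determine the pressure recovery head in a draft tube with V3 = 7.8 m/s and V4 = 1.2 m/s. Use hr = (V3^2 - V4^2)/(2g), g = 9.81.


hr = (7.8^2 - 1.2^2) / (2*9.81) = 3.0275 m


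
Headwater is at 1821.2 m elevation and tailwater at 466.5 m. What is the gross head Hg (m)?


Hg = 1821.2 - 466.5 = 1354.7000 m


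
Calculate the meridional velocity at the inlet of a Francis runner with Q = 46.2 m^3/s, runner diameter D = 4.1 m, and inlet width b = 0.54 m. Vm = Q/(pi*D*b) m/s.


Vm = 46.2 / (pi * 4.1 * 0.54) = 6.6422 m/s


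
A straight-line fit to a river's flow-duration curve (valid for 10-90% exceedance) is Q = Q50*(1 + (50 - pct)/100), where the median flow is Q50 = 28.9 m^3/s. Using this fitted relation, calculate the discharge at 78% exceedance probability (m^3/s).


Q = 28.9 * (1 + (50 - 78)/100) = 20.8080 m^3/s


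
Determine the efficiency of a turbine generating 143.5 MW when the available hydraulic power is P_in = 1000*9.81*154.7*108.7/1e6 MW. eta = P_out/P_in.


P_in = 1000 * 9.81 * 154.7 * 108.7 / 1e6 = 164.9639 MW
eta = 143.5 / 164.9639 = 0.8699


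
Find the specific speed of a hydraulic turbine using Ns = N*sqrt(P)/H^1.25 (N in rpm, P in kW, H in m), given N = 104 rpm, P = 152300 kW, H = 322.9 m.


Ns = 104 * 152300^0.5 / 322.9^1.25 = 29.6516


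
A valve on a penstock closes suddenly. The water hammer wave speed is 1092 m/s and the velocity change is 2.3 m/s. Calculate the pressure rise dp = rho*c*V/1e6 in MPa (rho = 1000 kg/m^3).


dp = 1000 * 1092 * 2.3 / 1e6 = 2.5116 MPa


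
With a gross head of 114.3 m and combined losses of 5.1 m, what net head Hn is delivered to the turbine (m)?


Hn = 114.3 - 5.1 = 109.2000 m


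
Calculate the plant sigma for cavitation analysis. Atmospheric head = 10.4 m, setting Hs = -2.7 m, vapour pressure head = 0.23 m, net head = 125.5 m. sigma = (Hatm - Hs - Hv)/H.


sigma = (10.4 - (-2.7) - 0.23) / 125.5 = 0.1025


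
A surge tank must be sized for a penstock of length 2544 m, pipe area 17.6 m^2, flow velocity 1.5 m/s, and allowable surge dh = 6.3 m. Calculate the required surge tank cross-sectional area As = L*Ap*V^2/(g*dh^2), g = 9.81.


As = 2544 * 17.6 * 1.5^2 / (9.81 * 6.3^2) = 258.7392 m^2


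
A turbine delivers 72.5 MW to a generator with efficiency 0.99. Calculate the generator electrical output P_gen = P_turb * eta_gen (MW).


P_gen = 72.5 * 0.99 = 71.7750 MW


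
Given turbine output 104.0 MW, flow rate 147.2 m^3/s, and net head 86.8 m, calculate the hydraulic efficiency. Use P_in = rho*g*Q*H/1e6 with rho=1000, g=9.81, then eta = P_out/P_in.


P_in = 1000 * 9.81 * 147.2 * 86.8 / 1e6 = 125.3420 MW
eta = 104.0 / 125.3420 = 0.8297


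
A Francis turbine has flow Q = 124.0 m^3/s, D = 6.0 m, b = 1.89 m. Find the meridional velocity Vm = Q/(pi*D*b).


Vm = 124.0 / (pi * 6.0 * 1.89) = 3.4806 m/s


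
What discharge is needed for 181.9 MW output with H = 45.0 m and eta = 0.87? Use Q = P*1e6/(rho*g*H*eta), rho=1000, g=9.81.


Q = 181.9 * 1e6 / (1000 * 9.81 * 45.0 * 0.87) = 473.6221 m^3/s


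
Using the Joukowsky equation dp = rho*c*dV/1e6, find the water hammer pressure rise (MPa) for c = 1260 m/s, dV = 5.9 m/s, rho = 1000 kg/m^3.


dp = 1000 * 1260 * 5.9 / 1e6 = 7.4340 MPa


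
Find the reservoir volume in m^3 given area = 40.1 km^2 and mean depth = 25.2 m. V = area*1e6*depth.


V = 40.1 * 1e6 * 25.2 = 1.0105e+09 m^3


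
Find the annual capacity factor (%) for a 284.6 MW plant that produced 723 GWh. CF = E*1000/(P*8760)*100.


CF = 723 * 1000 / (284.6 * 8760) * 100 = 29.0001 %


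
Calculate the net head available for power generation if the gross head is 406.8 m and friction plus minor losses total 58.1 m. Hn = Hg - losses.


Hn = 406.8 - 58.1 = 348.7000 m


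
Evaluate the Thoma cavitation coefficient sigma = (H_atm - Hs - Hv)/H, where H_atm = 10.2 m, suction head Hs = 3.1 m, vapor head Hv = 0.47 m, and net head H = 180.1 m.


sigma = (10.2 - 3.1 - 0.47) / 180.1 = 0.0368


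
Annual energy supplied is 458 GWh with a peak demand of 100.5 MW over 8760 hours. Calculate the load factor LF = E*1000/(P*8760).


LF = 458 * 1000 / (100.5 * 8760) = 0.5202


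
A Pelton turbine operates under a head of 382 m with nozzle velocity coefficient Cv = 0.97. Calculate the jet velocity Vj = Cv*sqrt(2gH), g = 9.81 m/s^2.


Vj = 0.97 * sqrt(2*9.81*382) = 83.9756 m/s


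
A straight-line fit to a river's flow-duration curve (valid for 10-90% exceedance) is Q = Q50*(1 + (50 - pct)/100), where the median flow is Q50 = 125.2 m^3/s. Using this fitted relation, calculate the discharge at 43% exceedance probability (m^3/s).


Q = 125.2 * (1 + (50 - 43)/100) = 133.9640 m^3/s


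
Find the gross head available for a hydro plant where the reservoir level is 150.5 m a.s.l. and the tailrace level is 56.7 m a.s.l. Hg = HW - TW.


Hg = 150.5 - 56.7 = 93.8000 m


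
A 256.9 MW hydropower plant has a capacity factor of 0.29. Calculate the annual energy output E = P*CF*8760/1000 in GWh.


E = 256.9 * 0.29 * 8760 / 1000 = 652.6288 GWh


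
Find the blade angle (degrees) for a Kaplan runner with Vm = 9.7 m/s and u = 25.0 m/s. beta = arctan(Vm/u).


beta = arctan(9.7 / 25.0) = 21.2063 degrees


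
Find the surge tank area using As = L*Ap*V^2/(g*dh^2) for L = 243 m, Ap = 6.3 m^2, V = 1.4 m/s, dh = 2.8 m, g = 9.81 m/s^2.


As = 243 * 6.3 * 1.4^2 / (9.81 * 2.8^2) = 39.0138 m^2


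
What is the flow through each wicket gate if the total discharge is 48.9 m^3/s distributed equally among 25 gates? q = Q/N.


q = 48.9 / 25 = 1.9560 m^3/s


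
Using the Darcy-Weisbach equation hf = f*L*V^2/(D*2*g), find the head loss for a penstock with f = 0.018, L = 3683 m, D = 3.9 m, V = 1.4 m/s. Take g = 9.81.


hf = 0.018 * 3683 * 1.4^2 / (3.9 * 2 * 9.81) = 1.6981 m


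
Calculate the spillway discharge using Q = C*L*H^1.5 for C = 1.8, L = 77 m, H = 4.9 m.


Q = 1.8 * 77 * 4.9^1.5 = 1503.3405 m^3/s


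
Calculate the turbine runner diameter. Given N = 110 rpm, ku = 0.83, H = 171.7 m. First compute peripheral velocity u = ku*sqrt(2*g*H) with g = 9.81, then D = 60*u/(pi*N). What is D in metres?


u = 0.83 * sqrt(2*9.81*171.7) = 48.1740 m/s
D = 60 * 48.1740 / (pi * 110) = 8.3641 m


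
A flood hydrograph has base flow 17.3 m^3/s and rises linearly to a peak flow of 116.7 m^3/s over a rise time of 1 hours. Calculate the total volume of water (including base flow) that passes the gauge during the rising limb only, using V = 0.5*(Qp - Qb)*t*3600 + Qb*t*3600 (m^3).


V = 0.5*(116.7 - 17.3)*1*3600 + 17.3*1*3600 = 241200.0000 m^3


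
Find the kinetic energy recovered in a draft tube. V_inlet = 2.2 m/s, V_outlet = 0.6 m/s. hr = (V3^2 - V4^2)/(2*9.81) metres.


hr = (2.2^2 - 0.6^2) / (2*9.81) = 0.2283 m


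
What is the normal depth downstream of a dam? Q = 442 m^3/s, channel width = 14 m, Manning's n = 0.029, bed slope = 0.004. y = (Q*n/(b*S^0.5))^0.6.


y = (442 * 0.029 / (14 * 0.004^0.5))^0.6 = 4.9705 m


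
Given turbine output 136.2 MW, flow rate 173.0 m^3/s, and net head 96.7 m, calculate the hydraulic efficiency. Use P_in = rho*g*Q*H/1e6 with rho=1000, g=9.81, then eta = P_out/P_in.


P_in = 1000 * 9.81 * 173.0 * 96.7 / 1e6 = 164.1125 MW
eta = 136.2 / 164.1125 = 0.8299


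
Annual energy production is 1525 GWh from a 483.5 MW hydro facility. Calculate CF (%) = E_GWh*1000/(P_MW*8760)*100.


CF = 1525 * 1000 / (483.5 * 8760) * 100 = 36.0055 %


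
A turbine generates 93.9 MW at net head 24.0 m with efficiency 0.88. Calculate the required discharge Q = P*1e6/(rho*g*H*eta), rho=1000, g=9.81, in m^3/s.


Q = 93.9 * 1e6 / (1000 * 9.81 * 24.0 * 0.88) = 453.2133 m^3/s


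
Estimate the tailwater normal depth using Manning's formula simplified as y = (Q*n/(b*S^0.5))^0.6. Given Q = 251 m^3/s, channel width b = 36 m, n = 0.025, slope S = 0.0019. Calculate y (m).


y = (251 * 0.025 / (36 * 0.0019^0.5))^0.6 = 2.2970 m


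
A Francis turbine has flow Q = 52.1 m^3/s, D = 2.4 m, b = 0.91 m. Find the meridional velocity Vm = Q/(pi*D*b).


Vm = 52.1 / (pi * 2.4 * 0.91) = 7.5934 m/s


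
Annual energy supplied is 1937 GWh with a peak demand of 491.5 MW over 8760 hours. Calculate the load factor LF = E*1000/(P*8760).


LF = 1937 * 1000 / (491.5 * 8760) = 0.4499


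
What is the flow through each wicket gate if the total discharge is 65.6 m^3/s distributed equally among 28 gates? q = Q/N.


q = 65.6 / 28 = 2.3429 m^3/s


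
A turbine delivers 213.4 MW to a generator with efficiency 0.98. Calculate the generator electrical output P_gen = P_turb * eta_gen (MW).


P_gen = 213.4 * 0.98 = 209.1320 MW


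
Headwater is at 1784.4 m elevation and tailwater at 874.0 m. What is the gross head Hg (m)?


Hg = 1784.4 - 874.0 = 910.4000 m


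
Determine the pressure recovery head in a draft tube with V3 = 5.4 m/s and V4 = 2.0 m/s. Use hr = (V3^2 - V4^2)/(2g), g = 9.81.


hr = (5.4^2 - 2.0^2) / (2*9.81) = 1.2824 m


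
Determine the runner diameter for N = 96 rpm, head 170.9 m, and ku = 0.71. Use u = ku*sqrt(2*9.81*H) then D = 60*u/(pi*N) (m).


u = 0.71 * sqrt(2*9.81*170.9) = 41.1130 m/s
D = 60 * 41.1130 / (pi * 96) = 8.1792 m


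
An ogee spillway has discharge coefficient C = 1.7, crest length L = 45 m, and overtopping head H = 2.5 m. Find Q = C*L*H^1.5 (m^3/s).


Q = 1.7 * 45 * 2.5^1.5 = 302.3928 m^3/s


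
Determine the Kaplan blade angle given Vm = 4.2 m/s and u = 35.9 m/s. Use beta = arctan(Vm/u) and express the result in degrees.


beta = arctan(4.2 / 35.9) = 6.6728 degrees


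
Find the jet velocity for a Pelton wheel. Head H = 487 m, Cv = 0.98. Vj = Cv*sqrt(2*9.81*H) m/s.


Vj = 0.98 * sqrt(2*9.81*487) = 95.7944 m/s


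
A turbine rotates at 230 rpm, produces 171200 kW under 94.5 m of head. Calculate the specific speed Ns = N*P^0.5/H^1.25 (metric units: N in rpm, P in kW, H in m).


Ns = 230 * 171200^0.5 / 94.5^1.25 = 322.9907


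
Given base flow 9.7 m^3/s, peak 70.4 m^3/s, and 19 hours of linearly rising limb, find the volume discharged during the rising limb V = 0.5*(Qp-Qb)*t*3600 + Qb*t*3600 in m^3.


V = 0.5*(70.4 - 9.7)*19*3600 + 9.7*19*3600 = 2.7394e+06 m^3


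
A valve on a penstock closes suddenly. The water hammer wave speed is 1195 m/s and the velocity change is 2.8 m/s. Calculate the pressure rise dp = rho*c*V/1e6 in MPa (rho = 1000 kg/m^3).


dp = 1000 * 1195 * 2.8 / 1e6 = 3.3460 MPa


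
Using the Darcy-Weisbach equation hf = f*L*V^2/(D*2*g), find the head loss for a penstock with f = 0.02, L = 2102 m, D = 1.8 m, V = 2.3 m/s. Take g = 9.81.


hf = 0.02 * 2102 * 2.3^2 / (1.8 * 2 * 9.81) = 6.2972 m


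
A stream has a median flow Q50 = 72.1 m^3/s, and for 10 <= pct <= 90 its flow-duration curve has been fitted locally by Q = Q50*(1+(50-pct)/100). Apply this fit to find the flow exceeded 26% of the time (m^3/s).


Q = 72.1 * (1 + (50 - 26)/100) = 89.4040 m^3/s


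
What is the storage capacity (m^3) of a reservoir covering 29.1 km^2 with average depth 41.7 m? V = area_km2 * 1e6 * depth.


V = 29.1 * 1e6 * 41.7 = 1.2135e+09 m^3


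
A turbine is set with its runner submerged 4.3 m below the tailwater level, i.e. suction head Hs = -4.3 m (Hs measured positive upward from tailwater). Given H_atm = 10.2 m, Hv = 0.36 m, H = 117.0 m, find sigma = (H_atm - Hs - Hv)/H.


sigma = (10.2 - (-4.3) - 0.36) / 117.0 = 0.1209


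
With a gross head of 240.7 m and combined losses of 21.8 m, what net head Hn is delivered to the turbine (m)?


Hn = 240.7 - 21.8 = 218.9000 m


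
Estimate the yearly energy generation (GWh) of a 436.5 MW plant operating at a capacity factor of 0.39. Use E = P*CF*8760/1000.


E = 436.5 * 0.39 * 8760 / 1000 = 1491.2586 GWh


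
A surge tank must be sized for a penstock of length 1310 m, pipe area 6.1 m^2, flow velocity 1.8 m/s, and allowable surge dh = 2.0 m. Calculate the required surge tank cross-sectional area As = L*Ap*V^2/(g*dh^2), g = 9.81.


As = 1310 * 6.1 * 1.8^2 / (9.81 * 2.0^2) = 659.8073 m^2


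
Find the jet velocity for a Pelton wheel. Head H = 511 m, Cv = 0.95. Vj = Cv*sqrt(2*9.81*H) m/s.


Vj = 0.95 * sqrt(2*9.81*511) = 95.1226 m/s


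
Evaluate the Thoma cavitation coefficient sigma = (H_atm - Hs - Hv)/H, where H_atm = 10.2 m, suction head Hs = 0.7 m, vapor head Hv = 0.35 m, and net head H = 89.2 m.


sigma = (10.2 - 0.7 - 0.35) / 89.2 = 0.1026


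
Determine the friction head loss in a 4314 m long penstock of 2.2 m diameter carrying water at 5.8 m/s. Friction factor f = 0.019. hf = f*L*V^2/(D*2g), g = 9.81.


hf = 0.019 * 4314 * 5.8^2 / (2.2 * 2 * 9.81) = 63.8805 m


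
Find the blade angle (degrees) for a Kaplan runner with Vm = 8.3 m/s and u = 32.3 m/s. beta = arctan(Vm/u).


beta = arctan(8.3 / 32.3) = 14.4113 degrees


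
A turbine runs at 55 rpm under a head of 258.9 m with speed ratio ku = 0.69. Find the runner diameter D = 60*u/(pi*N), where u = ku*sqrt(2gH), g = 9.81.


u = 0.69 * sqrt(2*9.81*258.9) = 49.1773 m/s
D = 60 * 49.1773 / (pi * 55) = 17.0767 m


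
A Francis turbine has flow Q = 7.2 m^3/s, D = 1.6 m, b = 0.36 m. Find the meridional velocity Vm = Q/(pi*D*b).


Vm = 7.2 / (pi * 1.6 * 0.36) = 3.9789 m/s


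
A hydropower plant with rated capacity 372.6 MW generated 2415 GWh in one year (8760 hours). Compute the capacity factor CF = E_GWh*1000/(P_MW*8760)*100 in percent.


CF = 2415 * 1000 / (372.6 * 8760) * 100 = 73.9895 %


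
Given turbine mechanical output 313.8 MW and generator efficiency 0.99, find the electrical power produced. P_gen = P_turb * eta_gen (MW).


P_gen = 313.8 * 0.99 = 310.6620 MW


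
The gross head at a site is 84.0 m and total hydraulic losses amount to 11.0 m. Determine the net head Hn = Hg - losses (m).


Hn = 84.0 - 11.0 = 73.0000 m


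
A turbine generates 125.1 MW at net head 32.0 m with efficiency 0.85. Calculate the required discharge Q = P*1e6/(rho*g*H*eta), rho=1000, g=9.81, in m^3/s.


Q = 125.1 * 1e6 / (1000 * 9.81 * 32.0 * 0.85) = 468.8343 m^3/s


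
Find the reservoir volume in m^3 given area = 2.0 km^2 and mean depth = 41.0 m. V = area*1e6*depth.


V = 2.0 * 1e6 * 41.0 = 8.2000e+07 m^3


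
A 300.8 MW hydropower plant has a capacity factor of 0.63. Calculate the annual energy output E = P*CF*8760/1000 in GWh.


E = 300.8 * 0.63 * 8760 / 1000 = 1660.0550 GWh


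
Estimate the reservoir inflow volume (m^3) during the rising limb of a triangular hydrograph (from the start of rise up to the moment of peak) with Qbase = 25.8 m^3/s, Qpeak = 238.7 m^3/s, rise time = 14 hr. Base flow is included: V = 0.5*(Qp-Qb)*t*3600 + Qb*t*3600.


V = 0.5*(238.7 - 25.8)*14*3600 + 25.8*14*3600 = 6.6654e+06 m^3


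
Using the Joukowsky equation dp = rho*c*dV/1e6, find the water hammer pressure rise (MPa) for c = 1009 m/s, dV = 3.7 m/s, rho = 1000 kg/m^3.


dp = 1000 * 1009 * 3.7 / 1e6 = 3.7333 MPa


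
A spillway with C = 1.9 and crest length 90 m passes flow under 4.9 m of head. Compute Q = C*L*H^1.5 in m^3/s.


Q = 1.9 * 90 * 4.9^1.5 = 1854.7707 m^3/s


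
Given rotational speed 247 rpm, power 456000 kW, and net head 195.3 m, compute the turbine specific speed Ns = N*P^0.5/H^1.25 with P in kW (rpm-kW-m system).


Ns = 247 * 456000^0.5 / 195.3^1.25 = 228.4555


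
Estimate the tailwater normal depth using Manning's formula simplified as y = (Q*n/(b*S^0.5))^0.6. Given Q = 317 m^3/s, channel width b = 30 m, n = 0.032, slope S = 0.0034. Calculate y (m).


y = (317 * 0.032 / (30 * 0.0034^0.5))^0.6 = 2.8708 m


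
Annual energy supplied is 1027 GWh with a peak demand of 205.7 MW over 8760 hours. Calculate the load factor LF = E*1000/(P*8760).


LF = 1027 * 1000 / (205.7 * 8760) = 0.5699


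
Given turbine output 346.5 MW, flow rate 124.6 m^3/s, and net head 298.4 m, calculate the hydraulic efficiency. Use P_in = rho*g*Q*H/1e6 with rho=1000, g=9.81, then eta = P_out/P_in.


P_in = 1000 * 9.81 * 124.6 * 298.4 / 1e6 = 364.7421 MW
eta = 346.5 / 364.7421 = 0.9500


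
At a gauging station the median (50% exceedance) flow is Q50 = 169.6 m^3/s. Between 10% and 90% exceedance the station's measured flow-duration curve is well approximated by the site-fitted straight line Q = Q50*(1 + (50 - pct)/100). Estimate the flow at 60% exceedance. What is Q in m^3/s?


Q = 169.6 * (1 + (50 - 60)/100) = 152.6400 m^3/s


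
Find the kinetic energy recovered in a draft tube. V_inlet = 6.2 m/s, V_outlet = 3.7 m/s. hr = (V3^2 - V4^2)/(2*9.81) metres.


hr = (6.2^2 - 3.7^2) / (2*9.81) = 1.2615 m


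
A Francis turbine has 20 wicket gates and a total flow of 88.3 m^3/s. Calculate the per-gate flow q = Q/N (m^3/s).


q = 88.3 / 20 = 4.4150 m^3/s


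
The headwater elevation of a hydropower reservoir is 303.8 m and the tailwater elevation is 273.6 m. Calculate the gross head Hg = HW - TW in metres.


Hg = 303.8 - 273.6 = 30.2000 m


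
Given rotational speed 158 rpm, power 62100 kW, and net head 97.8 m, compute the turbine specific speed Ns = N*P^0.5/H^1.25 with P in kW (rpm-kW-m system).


Ns = 158 * 62100^0.5 / 97.8^1.25 = 128.0204


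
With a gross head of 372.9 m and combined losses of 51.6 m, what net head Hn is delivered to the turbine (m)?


Hn = 372.9 - 51.6 = 321.3000 m


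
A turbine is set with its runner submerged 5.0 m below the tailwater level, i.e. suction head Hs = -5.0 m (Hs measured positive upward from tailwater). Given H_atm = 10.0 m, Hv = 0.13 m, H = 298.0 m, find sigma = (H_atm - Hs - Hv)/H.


sigma = (10.0 - (-5.0) - 0.13) / 298.0 = 0.0499


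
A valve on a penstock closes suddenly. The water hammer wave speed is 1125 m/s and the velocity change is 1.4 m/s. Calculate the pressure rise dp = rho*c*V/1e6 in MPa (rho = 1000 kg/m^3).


dp = 1000 * 1125 * 1.4 / 1e6 = 1.5750 MPa


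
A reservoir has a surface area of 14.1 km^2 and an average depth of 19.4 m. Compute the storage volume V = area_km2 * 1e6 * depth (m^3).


V = 14.1 * 1e6 * 19.4 = 2.7354e+08 m^3


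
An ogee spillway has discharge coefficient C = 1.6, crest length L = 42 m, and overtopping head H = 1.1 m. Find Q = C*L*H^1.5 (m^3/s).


Q = 1.6 * 42 * 1.1^1.5 = 77.5280 m^3/s


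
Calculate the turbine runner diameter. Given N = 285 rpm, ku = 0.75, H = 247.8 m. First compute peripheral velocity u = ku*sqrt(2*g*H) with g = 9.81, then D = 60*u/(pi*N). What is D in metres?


u = 0.75 * sqrt(2*9.81*247.8) = 52.2952 m/s
D = 60 * 52.2952 / (pi * 285) = 3.5044 m


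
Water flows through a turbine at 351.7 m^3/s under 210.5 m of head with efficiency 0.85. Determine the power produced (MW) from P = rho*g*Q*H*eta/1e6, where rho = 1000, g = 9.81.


P = 1000 * 9.81 * 351.7 * 210.5 * 0.85 / 1e6 = 617.3229 MW
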